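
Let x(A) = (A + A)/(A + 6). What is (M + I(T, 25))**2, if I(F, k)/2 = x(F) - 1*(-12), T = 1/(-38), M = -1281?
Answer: 81420627649/51529 ≈ 1.5801e+6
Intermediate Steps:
T = -1/38 ≈ -0.026316
x(A) = 2*A/(6 + A) (x(A) = (2*A)/(6 + A) = 2*A/(6 + A))
I(F, k) = 24 + 4*F/(6 + F) (I(F, k) = 2*(2*F/(6 + F) - 1*(-12)) = 2*(2*F/(6 + F) + 12) = 2*(12 + 2*F/(6 + F)) = 24 + 4*F/(6 + F))
(M + I(T, 25))**2 = (-1281 + 4*(36 + 7*(-1/38))/(6 - 1/38))**2 = (-1281 + 4*(36 - 7/38)/(227/38))**2 = (-1281 + 4*(38/227)*(1361/38))**2 = (-1281 + 5444/227)**2 = (-285343/227)**2 = 81420627649/51529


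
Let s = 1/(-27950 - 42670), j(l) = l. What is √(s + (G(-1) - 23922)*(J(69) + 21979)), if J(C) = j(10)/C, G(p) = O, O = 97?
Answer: I*√38375345606583463555/270710 ≈ 22883.0*I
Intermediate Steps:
G(p) = 97
J(C) = 10/C
s = -1/70620 (s = 1/(-70620) = -1/70620 ≈ -1.4160e-5)
√(s + (G(-1) - 23922)*(J(69) + 21979)) = √(-1/70620 + (97 - 23922)*(10/69 + 21979)) = √(-1/70620 - 23825*(10*(1/69) + 21979)) = √(-1/70620 - 23825*(10/69 + 21979)) = √(-1/70620 - 23825*1516561/69) = √(-1/70620 - 36132065825/69) = √(-283516276506841/541420) = I*√38375345606583463555/270710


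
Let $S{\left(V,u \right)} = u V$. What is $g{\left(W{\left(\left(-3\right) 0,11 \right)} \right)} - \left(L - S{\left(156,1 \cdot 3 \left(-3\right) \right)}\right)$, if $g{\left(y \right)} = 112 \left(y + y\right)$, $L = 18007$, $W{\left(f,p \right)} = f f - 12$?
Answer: $-22099$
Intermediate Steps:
$W{\left(f,p \right)} = -12 + f^{2}$ ($W{\left(f,p \right)} = f^{2} - 12 = -12 + f^{2}$)
$S{\left(V,u \right)} = V u$
$g{\left(y \right)} = 224 y$ ($g{\left(y \right)} = 112 \cdot 2 y = 224 y$)
$g{\left(W{\left(\left(-3\right) 0,11 \right)} \right)} - \left(L - S{\left(156,1 \cdot 3 \left(-3\right) \right)}\right) = 224 \left(-12 + \left(\left(-3\right) 0\right)^{2}\right) + \left(156 \cdot 1 \cdot 3 \left(-3\right) - 18007\right) = 224 \left(-12 + 0^{2}\right) - \left(18007 - 156 \cdot 3 \left(-3\right)\right) = 224 \left(-12 + 0\right) + \left(156 \left(-9\right) - 18007\right) = 224 \left(-12\right) - 19411 = -2688 - 19411 = -22099$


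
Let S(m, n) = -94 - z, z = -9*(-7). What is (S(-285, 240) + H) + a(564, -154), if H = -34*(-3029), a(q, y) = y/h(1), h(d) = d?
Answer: 102675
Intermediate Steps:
z = 63
a(q, y) = y (a(q, y) = y/1 = y*1 = y)
S(m, n) = -157 (S(m, n) = -94 - 1*63 = -94 - 63 = -157)
H = 102986
(S(-285, 240) + H) + a(564, -154) = (-157 + 102986) - 154 = 102829 - 154 = 102675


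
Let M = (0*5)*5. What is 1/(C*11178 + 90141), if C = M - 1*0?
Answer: 1/90141 ≈ 1.1094e-5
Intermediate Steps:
M = 0 (M = 0*5 = 0)
C = 0 (C = 0 - 1*0 = 0 + 0 = 0)
1/(C*11178 + 90141) = 1/(0*11178 + 90141) = 1/(0 + 90141) = 1/90141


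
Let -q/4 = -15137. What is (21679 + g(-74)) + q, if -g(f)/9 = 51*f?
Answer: 116193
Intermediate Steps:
q = 60548 (q = -4*(-15137) = 60548)
g(f) = -459*f
(21679 + g(-74)) + q = (21679 - 459*(-74)) + 60548 = (21679 + 33966) + 60548 = 55645 + 60548 = 116193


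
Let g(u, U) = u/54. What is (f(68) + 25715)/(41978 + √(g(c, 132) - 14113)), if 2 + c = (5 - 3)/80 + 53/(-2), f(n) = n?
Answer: 2337808551840/3806279850659 - 309396*I*√457278285/3806279850659 ≈ 0.6142 - 0.0017382*I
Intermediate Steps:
c = -1139/40 (c = -2 + ((5 - 3)/80 + 53/(-2)) = -2 + (2*(1/80) + 53*(-½)) = -2 + (1/40 - 53/2) = -2 - 1059/40 = -1139/40 ≈ -28.475)
g(u, U) = u/54 (g(u, U) = u*(1/54) = u/54)
(f(68) + 25715)/(41978 + √(g(c, 132) - 14113)) = (68 + 25715)/(41978 + √((1/54)*(-1139/40) - 14113)) = 25783/(41978 + √(-1139/2160 - 14113)) = 25783/(41978 + √(-30485219/2160)) = 25783/(41978 + I*√457278285/180)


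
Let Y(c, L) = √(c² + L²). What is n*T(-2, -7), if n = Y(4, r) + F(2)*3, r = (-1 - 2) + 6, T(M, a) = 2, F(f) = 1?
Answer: 16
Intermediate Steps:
r = 3 (r = -3 + 6 = 3)
Y(c, L) = √(L² + c²)
n = 8 (n = √(3² + 4²) + 1*3 = √(9 + 16) + 3 = √25 + 3 = 5 + 3 = 8)
n*T(-2, -7) = 8*2 = 16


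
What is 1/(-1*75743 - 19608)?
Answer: -1/95351 ≈ -1.0488e-5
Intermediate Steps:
1/(-1*75743 - 19608) = 1/(-75743 - 19608) = 1/(-95351) = -1/95351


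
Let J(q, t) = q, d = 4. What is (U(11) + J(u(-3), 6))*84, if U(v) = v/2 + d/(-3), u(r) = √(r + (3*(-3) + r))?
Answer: 350 + 84*I*√15 ≈ 350.0 + 325.33*I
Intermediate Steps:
u(r) = √(-9 + 2*r) (u(r) = √(r + (-9 + r)) = √(-9 + 2*r))
U(v) = -4/3 + v/2 (U(v) = v/2 + 4/(-3) = v*(½) + 4*(-⅓) = v/2 - 4/3 = -4/3 + v/2)
(U(11) + J(u(-3), 6))*84 = ((-4/3 + (½)*11) + √(-9 + 2*(-3)))*84 = ((-4/3 + 11/2) + √(-9 - 6))*84 = (25/6 + √(-15))*84 = (25/6 + I*√15)*84 = 350 + 84*I*√15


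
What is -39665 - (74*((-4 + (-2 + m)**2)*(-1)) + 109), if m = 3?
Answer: -39996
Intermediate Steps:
-39665 - (74*((-4 + (-2 + m)**2)*(-1)) + 109) = -39665 - (74*((-4 + (-2 + 3)**2)*(-1)) + 109) = -39665 - (74*((-4 + 1**2)*(-1)) + 109) = -39665 - (74*((-4 + 1)*(-1)) + 109) = -39665 - (74*(-3*(-1)) + 109) = -39665 - (74*3 + 109) = -39665 - (222 + 109) = -39665 - 1*331 = -39665 - 331 = -39996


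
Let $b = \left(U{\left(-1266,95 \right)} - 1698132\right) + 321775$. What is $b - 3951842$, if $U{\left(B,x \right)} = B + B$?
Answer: $-5330731$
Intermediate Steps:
$U{\left(B,x \right)} = 2 B$
$b = -1378889$ ($b = \left(2 \left(-1266\right) - 1698132\right) + 321775 = \left(-2532 - 1698132\right) + 321775 = -1700664 + 321775 = -1378889$)
$b - 3951842 = -1378889 - 3951842 = -5330731$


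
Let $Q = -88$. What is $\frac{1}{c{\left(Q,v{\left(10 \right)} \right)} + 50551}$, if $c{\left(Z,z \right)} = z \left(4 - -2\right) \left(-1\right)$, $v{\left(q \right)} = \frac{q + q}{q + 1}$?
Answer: $\frac{11}{555941} \approx 1.9786 \cdot 10^{-5}$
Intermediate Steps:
$v{\left(q \right)} = \frac{2 q}{1 + q}$
$c{\left(Z,z \right)} = - 6 z$ ($c{\left(Z,z \right)} = z \left(4 + 2\right) \left(-1\right) = z 6 \left(-1\right) = 6 z \left(-1\right) = - 6 z$)
$\frac{1}{c{\left(Q,v{\left(10 \right)} \right)} + 50551} = \frac{1}{- 6 \cdot 2 \cdot 10 \frac{1}{1 + 10} + 50551} = \frac{1}{- 6 \cdot 2 \cdot 10 \cdot \frac{1}{11} + 50551} = \frac{1}{\left(-6\right) \frac{20}{11} + 50551} = \frac{1}{- \frac{120}{11} + 50551} = \frac{1}{\frac{555941}{11}} = \frac{11}{555941}$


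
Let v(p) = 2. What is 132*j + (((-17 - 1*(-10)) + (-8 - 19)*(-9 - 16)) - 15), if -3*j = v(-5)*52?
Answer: -3923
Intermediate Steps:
j = -104/3 (j = -2*52/3 = -1/3*104 = -104/3 ≈ -34.667)
132*j + (((-17 - 1*(-10)) + (-8 - 19)*(-9 - 16)) - 15) = 132*(-104/3) + (((-17 - 1*(-10)) + (-8 - 19)*(-9 - 16)) - 15) = -4576 + (((-17 + 10) - 27*(-25)) - 15) = -4576 + ((-7 + 675) - 15) = -4576 + (668 - 15) = -4576 + 653 = -3923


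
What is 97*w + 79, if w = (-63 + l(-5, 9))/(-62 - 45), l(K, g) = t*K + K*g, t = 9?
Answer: 23294/107 ≈ 217.70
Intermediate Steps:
l(K, g) = 9*K + K*g
w = 153/107 (w = (-63 - 5*(9 + 9))/(-62 - 45) = (-63 - 5*18)/(-107) = (-63 - 90)*(-1/107) = -153*(-1/107) = 153/107 ≈ 1.4299)
97*w + 79 = 97*(153/107) + 79 = 14841/107 + 79 = 23294/107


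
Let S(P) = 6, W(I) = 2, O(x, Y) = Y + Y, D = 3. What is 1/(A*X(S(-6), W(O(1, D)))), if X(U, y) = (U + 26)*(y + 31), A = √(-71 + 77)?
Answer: √6/6336 ≈ 0.00038660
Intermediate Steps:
O(x, Y) = 2*Y
A = √6 ≈ 2.4495
X(U, y) = (26 + U)*(31 + y)
1/(A*X(S(-6), W(O(1, D)))) = 1/(√6*(806 + 26*2 + 31*6 + 6*2)) = 1/(√6*(806 + 52 + 186 + 12)) = 1/(√6*1056) = 1/(1056*√6) = √6/6336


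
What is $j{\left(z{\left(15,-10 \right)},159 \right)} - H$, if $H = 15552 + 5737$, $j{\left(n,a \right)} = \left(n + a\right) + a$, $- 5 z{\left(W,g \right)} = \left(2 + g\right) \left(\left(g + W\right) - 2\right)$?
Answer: $- \frac{104831}{5} \approx -20966.0$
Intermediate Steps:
$z{\left(W,g \right)} = - \frac{\left(2 + g\right) \left(-2 + W + g\right)}{5}$ ($z{\left(W,g \right)} = - \frac{\left(2 + g\right) \left(\left(g + W\right) - 2\right)}{5} = - \frac{\left(2 + g\right) \left(\left(W + g\right) - 2\right)}{5} = - \frac{\left(2 + g\right) \left(-2 + W + g\right)}{5}$)
$j{\left(n,a \right)} = n + 2 a$ ($j{\left(n,a \right)} = \left(a + n\right) + a = n + 2 a$)
$H = 21289$
$j{\left(z{\left(15,-10 \right)},159 \right)} - H = \left(\left(\frac{4}{5} - 6 - \frac{\left(-10\right)^{2}}{5} - 3 \left(-10\right)\right) + 2 \cdot 159\right) - 21289 = \left(\left(\frac{4}{5} - 6 - 20 + 30\right) + 318\right) - 21289 = \left(\frac{24}{5} + 318\right) - 21289 = \frac{1614}{5} - 21289 = - \frac{104831}{5}$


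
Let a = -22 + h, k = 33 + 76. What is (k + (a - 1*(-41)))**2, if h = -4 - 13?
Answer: 12321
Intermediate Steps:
k = 109
h = -17
a = -39 (a = -22 - 17 = -39)
(k + (a - 1*(-41)))**2 = (109 + (-39 - 1*(-41)))**2 = (109 + (-39 + 41))**2 = (109 + 2)**2 = 111**2 = 12321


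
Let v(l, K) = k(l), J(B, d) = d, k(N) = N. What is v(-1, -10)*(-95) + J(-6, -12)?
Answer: 83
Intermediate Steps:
v(l, K) = l
v(-1, -10)*(-95) + J(-6, -12) = -1*(-95) - 12 = 95 - 12 = 83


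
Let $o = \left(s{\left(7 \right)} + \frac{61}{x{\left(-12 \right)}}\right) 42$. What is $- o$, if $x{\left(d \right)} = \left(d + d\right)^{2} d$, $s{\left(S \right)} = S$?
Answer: $- \frac{338261}{1152} \approx -293.63$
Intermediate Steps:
$x{\left(d \right)} = 4 d^{3}$ ($x{\left(d \right)} = \left(2 d\right)^{2} d = 4 d^{2} d = 4 d^{3}$)
$o = \frac{338261}{1152}$ ($o = \left(7 + \frac{61}{4 \left(-12\right)^{3}}\right) 42 = \left(7 + \frac{61}{4 \left(-1728\right)}\right) 42 = \left(7 + \frac{61}{-6912}\right) 42 = \left(7 + 61 \left(- \frac{1}{6912}\right)\right) 42 = \left(7 - \frac{61}{6912}\right) 42 = \frac{48323}{6912} \cdot 42 = \frac{338261}{1152} \approx 293.63$)
$- o = \left(-1\right) \frac{338261}{1152} = - \frac{338261}{1152}$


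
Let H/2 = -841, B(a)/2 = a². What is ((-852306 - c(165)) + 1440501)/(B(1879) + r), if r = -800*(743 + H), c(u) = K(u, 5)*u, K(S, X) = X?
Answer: 293685/3906241 ≈ 0.075184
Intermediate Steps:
B(a) = 2*a²
H = -1682 (H = 2*(-841) = -1682)
c(u) = 5*u
r = 751200 (r = -800*(743 - 1682) = -800*(-939) = 751200)
((-852306 - c(165)) + 1440501)/(B(1879) + r) = ((-852306 - 5*165) + 1440501)/(2*1879² + 751200) = ((-852306 - 1*825) + 1440501)/(2*3530641 + 751200) = ((-852306 - 825) + 1440501)/(7061282 + 751200) = (-853131 + 1440501)/7812482 = 587370*(1/7812482) = 293685/3906241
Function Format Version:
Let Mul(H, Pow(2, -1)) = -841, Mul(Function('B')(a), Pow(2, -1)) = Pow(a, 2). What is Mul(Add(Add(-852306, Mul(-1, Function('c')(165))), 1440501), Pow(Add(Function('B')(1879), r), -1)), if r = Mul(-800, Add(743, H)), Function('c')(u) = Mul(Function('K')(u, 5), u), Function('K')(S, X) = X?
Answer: Rational(293685, 3906241) ≈ 0.075184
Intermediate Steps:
Function('B')(a) = Mul(2, Pow(a, 2))
H = -1682 (H = Mul(2, -841) = -1682)
Function('c')(u) = Mul(5, u)
r = 751200 (r = Mul(-800, Add(743, -1682)) = Mul(-800, -939) = 751200)
Mul(Add(Add(-852306, Mul(-1, Function('c')(165))), 1440501), Pow(Add(Function('B')(1879), r), -1)) = Mul(Add(Add(-852306, Mul(-1, Mul(5, 165))), 1440501), Pow(Add(Mul(2, Pow(1879, 2)), 751200), -1)) = Mul(Add(Add(-852306, Mul(-1, 825)), 1440501), Pow(Add(Mul(2, 3530641), 751200), -1)) = Mul(Add(Add(-852306, -825), 1440501), Pow(Add(7061282, 751200), -1)) = Mul(Add(-853131, 1440501), Pow(7812482, -1)) = Mul(587370, Rational(1, 7812482)) = Rational(293685, 3906241)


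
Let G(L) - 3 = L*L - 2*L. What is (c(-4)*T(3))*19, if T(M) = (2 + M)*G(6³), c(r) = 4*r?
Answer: -70265040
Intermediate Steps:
G(L) = 3 + L² - 2*L (G(L) = 3 + (L*L - 2*L) = 3 + (L² - 2*L) = 3 + L² - 2*L)
T(M) = 92454 + 46227*M (T(M) = (2 + M)*(3 + (6³)² - 2*6³) = (2 + M)*(3 + 216² - 2*216) = (2 + M)*(3 + 46656 - 432) = (2 + M)*46227 = 92454 + 46227*M)
(c(-4)*T(3))*19 = ((4*(-4))*(92454 + 46227*3))*19 = -16*(92454 + 138681)*19 = -16*231135*19 = -3698160*19 = -70265040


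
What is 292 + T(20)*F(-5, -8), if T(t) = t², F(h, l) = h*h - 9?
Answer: 6692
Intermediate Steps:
F(h, l) = -9 + h² (F(h, l) = h² - 9 = -9 + h²)
292 + T(20)*F(-5, -8) = 292 + 20²*(-9 + (-5)²) = 292 + 400*(-9 + 25) = 292 + 400*16 = 292 + 6400 = 6692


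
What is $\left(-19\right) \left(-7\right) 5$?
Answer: $665$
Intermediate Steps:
$\left(-19\right) \left(-7\right) 5 = 133 \cdot 5 = 665$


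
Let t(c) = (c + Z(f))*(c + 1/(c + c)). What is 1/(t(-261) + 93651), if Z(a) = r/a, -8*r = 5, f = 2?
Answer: 8352/1351805135 ≈ 6.1784e-6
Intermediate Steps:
r = -5/8 (r = -⅛*5 = -5/8 ≈ -0.62500)
Z(a) = -5/(8*a)
t(c) = (-5/16 + c)*(c + 1/(2*c)) (t(c) = (c - 5/8/2)*(c + 1/(c + c)) = (c - 5/8*½)*(c + 1/(2*c)) = (c - 5/16)*(c + 1/(2*c)) = (-5/16 + c)*(c + 1/(2*c)))
1/(t(-261) + 93651) = 1/((½ + (-261)² - 5/16*(-261) - 5/32/(-261)) + 93651) = 1/((½ + 68121 + 1305/16 - 5/32*(-1/261)) + 93651) = 1/((½ + 68121 + 1305/16 + 5/8352) + 93651) = 1/(569631983/8352 + 93651) = 1/(1351805135/8352) = 8352/1351805135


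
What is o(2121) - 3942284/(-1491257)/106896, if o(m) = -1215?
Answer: -48420606777049/39852352068 ≈ -1215.0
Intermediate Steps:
o(2121) - 3942284/(-1491257)/106896 = -1215 - 3942284/(-1491257)/106896 = -1215 - 3942284*(-1/1491257)*(1/106896) = -1215 + (3942284/1491257)*(1/106896) = -1215 + 985571/39852352068 = -48420606777049/39852352068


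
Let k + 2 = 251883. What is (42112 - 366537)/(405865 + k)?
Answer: -324425/657746 ≈ -0.49324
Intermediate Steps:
k = 251881 (k = -2 + 251883 = 251881)
(42112 - 366537)/(405865 + k) = (42112 - 366537)/(405865 + 251881) = -324425/657746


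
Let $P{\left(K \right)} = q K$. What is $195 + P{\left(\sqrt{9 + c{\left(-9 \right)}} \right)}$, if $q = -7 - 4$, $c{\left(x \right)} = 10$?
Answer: $195 - 11 \sqrt{19} \approx 147.05$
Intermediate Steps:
$q = -11$ ($q = -7 - 4 = -11$)
$P{\left(K \right)} = - 11 K$
$195 + P{\left(\sqrt{9 + c{\left(-9 \right)}} \right)} = 195 - 11 \sqrt{9 + 10} = 195 - 11 \sqrt{19}$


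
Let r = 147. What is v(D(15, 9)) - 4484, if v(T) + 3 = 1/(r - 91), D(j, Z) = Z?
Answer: -251271/56 ≈ -4487.0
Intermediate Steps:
v(T) = -167/56 (v(T) = -3 + 1/(147 - 91) = -3 + 1/56 = -167/56)
v(D(15, 9)) - 4484 = -167/56 - 4484 = -251271/56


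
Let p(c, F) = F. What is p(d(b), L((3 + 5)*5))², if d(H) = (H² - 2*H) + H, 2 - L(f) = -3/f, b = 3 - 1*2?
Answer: 6889/1600 ≈ 4.3056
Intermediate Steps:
b = 1 (b = 3 - 2 = 1)
L(f) = 2 + 3/f (L(f) = 2 - (-3)/f = 2 + 3/f)
d(H) = H² - H
p(d(b), L((3 + 5)*5))² = (2 + 3/(((3 + 5)*5)))² = (2 + 3/((8*5)))² = (2 + 3/40)² = (83/40)² = 6889/1600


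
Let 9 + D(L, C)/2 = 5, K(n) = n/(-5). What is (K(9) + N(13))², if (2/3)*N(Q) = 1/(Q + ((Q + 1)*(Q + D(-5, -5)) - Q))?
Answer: 62001/19600 ≈ 3.1633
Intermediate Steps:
K(n) = -n/5 (K(n) = n*(-⅕) = -n/5)
D(L, C) = -8 (D(L, C) = -18 + 2*5 = -18 + 10 = -8)
N(Q) = 3/(2*(1 + Q)*(-8 + Q)) (N(Q) = 3/(2*(Q + ((Q + 1)*(Q - 8) - Q))) = 3/(2*(Q + ((1 + Q)*(-8 + Q) - Q))) = 3/(2*(Q + (-Q + (1 + Q)*(-8 + Q)))) = 3/(2*(((1 + Q)*(-8 + Q)))) = 3*(1/((1 + Q)*(-8 + Q)))/2 = 3/(2*(1 + Q)*(-8 + Q)))
(K(9) + N(13))² = (-⅕*9 + 3/(2*(-8 + 13² - 7*13)))² = (-9/5 + 3/(2*(-8 + 169 - 91)))² = (-9/5 + (3/2)/70)² = (-9/5 + (3/2)*(1/70))² = (-9/5 + 3/140)² = (-249/140)² = 62001/19600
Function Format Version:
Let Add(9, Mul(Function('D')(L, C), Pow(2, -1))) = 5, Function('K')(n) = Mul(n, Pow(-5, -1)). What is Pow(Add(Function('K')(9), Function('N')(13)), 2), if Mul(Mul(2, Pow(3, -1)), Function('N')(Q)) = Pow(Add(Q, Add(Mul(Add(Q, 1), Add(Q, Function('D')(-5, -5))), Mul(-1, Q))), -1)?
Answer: Rational(62001, 19600) ≈ 3.1633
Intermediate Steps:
Function('K')(n) = Mul(Rational(-1, 5), n) (Function('K')(n) = Mul(n, Rational(-1, 5)) = Mul(Rational(-1, 5), n))
Function('D')(L, C) = -8 (Function('D')(L, C) = Add(-18, Mul(2, 5)) = Add(-18, 10) = -8)
Function('N')(Q) = Mul(Rational(3, 2), Pow(Add(1, Q), -1), Pow(Add(-8, Q), -1)) (Function('N')(Q) = Mul(Rational(3, 2), Pow(Add(Q, Add(Mul(Add(Q, 1), Add(Q, -8)), Mul(-1, Q))), -1)) = Mul(Rational(3, 2), Pow(Add(Q, Add(Mul(Add(1, Q), Add(-8, Q)), Mul(-1, Q))), -1)) = Mul(Rational(3, 2), Pow(Add(Q, Add(Mul(-1, Q), Mul(Add(1, Q), Add(-8, Q)))), -1)) = Mul(Rational(3, 2), Pow(Mul(Add(1, Q), Add(-8, Q)), -1)) = Mul(Rational(3, 2), Mul(Pow(Add(1, Q), -1), Pow(Add(-8, Q), -1))) = Mul(Rational(3, 2), Pow(Add(1, Q), -1), Pow(Add(-8, Q), -1)))
Pow(Add(Function('K')(9), Function('N')(13)), 2) = Pow(Add(Mul(Rational(-1, 5), 9), Mul(Rational(3, 2), Pow(Add(-8, Pow(13, 2), Mul(-7, 13)), -1))), 2) = Pow(Add(Rational(-9, 5), Mul(Rational(3, 2), Pow(Add(-8, 169, -91), -1))), 2) = Pow(Add(Rational(-9, 5), Mul(Rational(3, 2), Pow(70, -1))), 2) = Pow(Add(Rational(-9, 5), Mul(Rational(3, 2), Rational(1, 70))), 2) = Pow(Add(Rational(-9, 5), Rational(3, 140)), 2) = Pow(Rational(-249, 140), 2) = Rational(62001, 19600)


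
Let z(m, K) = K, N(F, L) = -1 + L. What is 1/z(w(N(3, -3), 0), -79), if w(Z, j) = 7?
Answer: -1/79 ≈ -0.012658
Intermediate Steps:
1/z(w(N(3, -3), 0), -79) = 1/(-79) = -1/79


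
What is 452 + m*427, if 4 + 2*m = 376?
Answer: 79874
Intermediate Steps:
m = 186 (m = -2 + (½)*376 = -2 + 188 = 186)
452 + m*427 = 452 + 186*427 = 452 + 79422 = 79874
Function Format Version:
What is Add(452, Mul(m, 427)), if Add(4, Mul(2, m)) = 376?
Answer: 79874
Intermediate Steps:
m = 186 (m = Add(-2, Mul(Rational(1, 2), 376)) = Add(-2, 188) = 186)
Add(452, Mul(m, 427)) = Add(452, Mul(186, 427)) = Add(452, 79422) = 79874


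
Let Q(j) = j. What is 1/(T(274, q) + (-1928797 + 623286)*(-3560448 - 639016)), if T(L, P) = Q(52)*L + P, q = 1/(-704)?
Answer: 704/3859642308087807 ≈ 1.8240e-13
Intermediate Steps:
q = -1/704 ≈ -0.0014205
T(L, P) = P + 52*L (T(L, P) = 52*L + P = P + 52*L)
1/(T(274, q) + (-1928797 + 623286)*(-3560448 - 639016)) = 1/((-1/704 + 52*274) + (-1928797 + 623286)*(-3560448 - 639016)) = 1/((-1/704 + 14248) - 1305511*(-4199464)) = 1/(10030591/704 + 5482446446104) = 1/(3859642308087807/704) = 704/3859642308087807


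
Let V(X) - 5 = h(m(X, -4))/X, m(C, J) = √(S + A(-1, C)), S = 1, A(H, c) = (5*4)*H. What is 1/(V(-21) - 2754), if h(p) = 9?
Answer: -7/19246 ≈ -0.00036371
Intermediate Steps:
A(H, c) = 20*H
m(C, J) = I*√19 (m(C, J) = √(1 + 20*(-1)) = √(1 - 20) = √(-19) = I*√19)
V(X) = 5 + 9/X
1/(V(-21) - 2754) = 1/((5 + 9/(-21)) - 2754) = 1/((5 + 9*(-1/21)) - 2754) = 1/((5 - 3/7) - 2754) = 1/(32/7 - 2754) = 1/(-19246/7) = -7/19246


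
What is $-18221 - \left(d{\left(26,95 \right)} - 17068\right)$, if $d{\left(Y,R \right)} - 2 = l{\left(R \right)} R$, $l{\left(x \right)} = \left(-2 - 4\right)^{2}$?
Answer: $-4575$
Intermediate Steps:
$l{\left(x \right)} = 36$ ($l{\left(x \right)} = \left(-6\right)^{2} = 36$)
$d{\left(Y,R \right)} = 2 + 36 R$
$-18221 - \left(d{\left(26,95 \right)} - 17068\right) = -18221 - \left(\left(2 + 36 \cdot 95\right) - 17068\right) = -18221 - \left(\left(2 + 3420\right) - 17068\right) = -18221 - \left(3422 - 17068\right) = -18221 - -13646 = -18221 + 13646 = -4575$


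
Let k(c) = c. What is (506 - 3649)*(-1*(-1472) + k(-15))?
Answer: -4579351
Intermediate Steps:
(506 - 3649)*(-1*(-1472) + k(-15)) = (506 - 3649)*(-1*(-1472) - 15) = -3143*(1472 - 15) = -3143*1457 = -4579351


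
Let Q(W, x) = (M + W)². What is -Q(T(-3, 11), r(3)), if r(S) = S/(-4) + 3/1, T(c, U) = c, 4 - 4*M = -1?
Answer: -49/16 ≈ -3.0625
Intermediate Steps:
M = 5/4 (M = 1 - ¼*(-1) = 1 + ¼ = 5/4 ≈ 1.2500)
r(S) = 3 - S/4 (r(S) = S*(-¼) + 3*1 = -S/4 + 3 = 3 - S/4)
Q(W, x) = (5/4 + W)²
-Q(T(-3, 11), r(3)) = -(5 + 4*(-3))²/16 = -(5 - 12)²/16 = -(-7)²/16 = -49/16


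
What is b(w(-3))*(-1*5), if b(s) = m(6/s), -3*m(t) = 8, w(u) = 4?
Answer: 40/3 ≈ 13.333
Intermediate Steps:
m(t) = -8/3 (m(t) = -⅓*8 = -8/3)
b(s) = -8/3
b(w(-3))*(-1*5) = -(-8)*5/3 = -8/3*(-5) = 40/3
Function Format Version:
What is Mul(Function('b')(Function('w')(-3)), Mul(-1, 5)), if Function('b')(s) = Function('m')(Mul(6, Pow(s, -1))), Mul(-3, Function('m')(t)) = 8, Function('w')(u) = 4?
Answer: Rational(40, 3) ≈ 13.333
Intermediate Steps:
Function('m')(t) = Rational(-8, 3) (Function('m')(t) = Mul(Rational(-1, 3), 8) = Rational(-8, 3))
Function('b')(s) = Rational(-8, 3)
Mul(Function('b')(Function('w')(-3)), Mul(-1, 5)) = Mul(Rational(-8, 3), Mul(-1, 5)) = Mul(Rational(-8, 3), -5) = Rational(40, 3)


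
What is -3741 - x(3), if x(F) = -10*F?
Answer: -3711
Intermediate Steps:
-3741 - x(3) = -3741 - (-10)*3 = -3741 - 1*(-30) = -3741 + 30 = -3711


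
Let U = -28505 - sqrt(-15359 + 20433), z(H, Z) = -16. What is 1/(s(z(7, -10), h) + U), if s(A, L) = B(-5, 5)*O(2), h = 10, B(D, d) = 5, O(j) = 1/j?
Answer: -114010/3249549729 + 4*sqrt(5074)/3249549729 ≈ -3.4997e-5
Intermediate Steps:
O(j) = 1/j
s(A, L) = 5/2
U = -28505 - sqrt(5074) ≈ -28576.
1/(s(z(7, -10), h) + U) = 1/(5/2 + (-28505 - sqrt(5074))) = 1/(-57005/2 - sqrt(5074))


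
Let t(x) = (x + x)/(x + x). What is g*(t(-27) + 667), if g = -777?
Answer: -519036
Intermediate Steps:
t(x) = 1 (t(x) = (2*x)/((2*x)) = (2*x)*(1/(2*x)) = 1)
g*(t(-27) + 667) = -777*(1 + 667) = -777*668 = -519036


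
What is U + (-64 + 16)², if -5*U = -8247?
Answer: 19767/5 ≈ 3953.4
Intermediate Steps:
U = 8247/5 (U = -⅕*(-8247) = 8247/5 ≈ 1649.4)
U + (-64 + 16)² = 8247/5 + (-64 + 16)² = 8247/5 + (-48)² = 8247/5 + 2304 = 19767/5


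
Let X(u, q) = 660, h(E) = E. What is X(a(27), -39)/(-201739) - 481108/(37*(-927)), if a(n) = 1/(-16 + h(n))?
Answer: 97035609472/6919445961 ≈ 14.024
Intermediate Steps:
a(n) = 1/(-16 + n)
X(a(27), -39)/(-201739) - 481108/(37*(-927)) = 660/(-201739) - 481108/(37*(-927)) = 660*(-1/201739) - 481108/(-34299) = -660/201739 - 481108*(-1/34299) = -660/201739 + 481108/34299 = 97035609472/6919445961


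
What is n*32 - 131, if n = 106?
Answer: 3261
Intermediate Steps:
n*32 - 131 = 106*32 - 131 = 3392 - 131 = 3261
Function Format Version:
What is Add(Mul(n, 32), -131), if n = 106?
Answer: 3261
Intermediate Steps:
Add(Mul(n, 32), -131) = Add(Mul(106, 32), -131) = Add(3392, -131) = 3261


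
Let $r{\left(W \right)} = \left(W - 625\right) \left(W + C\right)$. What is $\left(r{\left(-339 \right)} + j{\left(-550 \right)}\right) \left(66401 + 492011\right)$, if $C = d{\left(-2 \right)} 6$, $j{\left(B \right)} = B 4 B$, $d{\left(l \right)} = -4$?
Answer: $871084747984$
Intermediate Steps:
$j{\left(B \right)} = 4 B^{2}$ ($j{\left(B \right)} = 4 B B = 4 B^{2}$)
$C = -24$ ($C = \left(-4\right) 6 = -24$)
$r{\left(W \right)} = \left(-625 + W\right) \left(-24 + W\right)$ ($r{\left(W \right)} = \left(W - 625\right) \left(W - 24\right) = \left(-625 + W\right) \left(-24 + W\right)$)
$\left(r{\left(-339 \right)} + j{\left(-550 \right)}\right) \left(66401 + 492011\right) = \left(\left(15000 + \left(-339\right)^{2} - -220011\right) + 4 \left(-550\right)^{2}\right) \left(66401 + 492011\right) = \left(\left(15000 + 114921 + 220011\right) + 4 \cdot 302500\right) 558412 = \left(349932 + 1210000\right) 558412 = 1559932 \cdot 558412 = 871084747984$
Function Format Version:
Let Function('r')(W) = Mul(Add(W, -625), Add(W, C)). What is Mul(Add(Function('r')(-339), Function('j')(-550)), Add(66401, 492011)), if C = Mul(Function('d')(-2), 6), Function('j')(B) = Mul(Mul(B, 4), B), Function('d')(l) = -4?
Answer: 871084747984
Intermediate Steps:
Function('j')(B) = Mul(4, Pow(B, 2)) (Function('j')(B) = Mul(Mul(4, B), B) = Mul(4, Pow(B, 2)))
C = -24 (C = Mul(-4, 6) = -24)
Function('r')(W) = Mul(Add(-625, W), Add(-24, W)) (Function('r')(W) = Mul(Add(W, -625), Add(W, -24)) = Mul(Add(-625, W), Add(-24, W)))
Mul(Add(Function('r')(-339), Function('j')(-550)), Add(66401, 492011)) = Mul(Add(Add(15000, Pow(-339, 2), Mul(-649, -339)), Mul(4, Pow(-550, 2))), Add(66401, 492011)) = Mul(Add(Add(15000, 114921, 220011), Mul(4, 302500)), 558412) = Mul(Add(349932, 1210000), 558412) = Mul(1559932, 558412) = 871084747984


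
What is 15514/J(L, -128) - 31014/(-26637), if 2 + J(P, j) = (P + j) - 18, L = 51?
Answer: -136746020/861263 ≈ -158.77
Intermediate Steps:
J(P, j) = -20 + P + j (J(P, j) = -2 + ((P + j) - 18) = -2 + (-18 + P + j) = -20 + P + j)
15514/J(L, -128) - 31014/(-26637) = 15514/(-20 + 51 - 128) - 31014/(-26637) = 15514/(-97) - 31014*(-1/26637) = 15514*(-1/97) + 10338/8879 = -15514/97 + 10338/8879 = -136746020/861263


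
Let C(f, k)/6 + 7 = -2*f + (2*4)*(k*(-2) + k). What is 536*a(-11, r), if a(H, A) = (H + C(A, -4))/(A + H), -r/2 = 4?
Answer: -125960/19 ≈ -6629.5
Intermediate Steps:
r = -8 (r = -2*4 = -8)
C(f, k) = -42 - 48*k - 12*f (C(f, k) = -42 + 6*(-2*f + (2*4)*(k*(-2) + k)) = -42 + 6*(-2*f + 8*(-2*k + k)) = -42 + 6*(-2*f + 8*(-k)) = -42 + 6*(-2*f - 8*k) = -42 + 6*(-8*k - 2*f) = -42 + (-48*k - 12*f) = -42 - 48*k - 12*f)
a(H, A) = (150 + H - 12*A)/(A + H) (a(H, A) = (H + (-42 - 48*(-4) - 12*A))/(A + H) = (H + (-42 + 192 - 12*A))/(A + H) = (H + (150 - 12*A))/(A + H) = (150 + H - 12*A)/(A + H))
536*a(-11, r) = 536*((150 - 11 - 12*(-8))/(-8 - 11)) = 536*((150 - 11 + 96)/(-19)) = 536*(-1/19*235) = 536*(-235/19) = -125960/19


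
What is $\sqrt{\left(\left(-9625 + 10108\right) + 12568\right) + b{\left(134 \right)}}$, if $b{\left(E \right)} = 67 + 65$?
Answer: $\sqrt{13183} \approx 114.82$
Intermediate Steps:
$b{\left(E \right)} = 132$
$\sqrt{\left(\left(-9625 + 10108\right) + 12568\right) + b{\left(134 \right)}} = \sqrt{\left(\left(-9625 + 10108\right) + 12568\right) + 132} = \sqrt{\left(483 + 12568\right) + 132} = \sqrt{13051 + 132} = \sqrt{13183}$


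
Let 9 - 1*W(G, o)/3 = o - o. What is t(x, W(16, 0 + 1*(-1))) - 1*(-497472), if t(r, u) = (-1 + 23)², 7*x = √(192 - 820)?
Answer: 497956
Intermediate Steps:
x = 2*I*√157/7 (x = √(192 - 820)/7 = √(-628)/7 = (2*I*√157)/7 = 2*I*√157/7 ≈ 3.58*I)
W(G, o) = 27 (W(G, o) = 27 - 3*(o - o) = 27 - 3*0 = 27 + 0 = 27)
t(r, u) = 484 (t(r, u) = 22² = 484)
t(x, W(16, 0 + 1*(-1))) - 1*(-497472) = 484 - 1*(-497472) = 484 + 497472 = 497956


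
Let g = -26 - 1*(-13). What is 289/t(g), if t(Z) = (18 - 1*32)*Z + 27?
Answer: 289/209 ≈ 1.3828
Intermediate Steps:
g = -13 (g = -26 + 13 = -13)
t(Z) = 27 - 14*Z (t(Z) = (18 - 32)*Z + 27 = -14*Z + 27 = 27 - 14*Z)
289/t(g) = 289/(27 - 14*(-13)) = 289/(27 + 182) = 289/209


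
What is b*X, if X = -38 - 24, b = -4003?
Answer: 248186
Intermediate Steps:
X = -62
b*X = -4003*(-62) = 248186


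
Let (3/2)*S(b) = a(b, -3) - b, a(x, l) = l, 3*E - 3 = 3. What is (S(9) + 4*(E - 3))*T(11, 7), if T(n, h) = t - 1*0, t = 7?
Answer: -84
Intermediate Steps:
E = 2 (E = 1 + (1/3)*3 = 1 + 1 = 2)
T(n, h) = 7 (T(n, h) = 7 - 1*0 = 7 + 0 = 7)
S(b) = -2 - 2*b/3 (S(b) = 2*(-3 - b)/3 = -2 - 2*b/3)
(S(9) + 4*(E - 3))*T(11, 7) = ((-2 - 2/3*9) + 4*(2 - 3))*7 = ((-2 - 6) + 4*(-1))*7 = (-8 - 4)*7 = -12*7 = -84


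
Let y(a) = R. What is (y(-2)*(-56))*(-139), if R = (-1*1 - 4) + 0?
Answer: -38920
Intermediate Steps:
R = -5 (R = (-1 - 4) + 0 = -5 + 0 = -5)
y(a) = -5
(y(-2)*(-56))*(-139) = -5*(-56)*(-139) = 280*(-139) = -38920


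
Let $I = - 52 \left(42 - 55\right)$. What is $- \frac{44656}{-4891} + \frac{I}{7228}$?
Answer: $\frac{6270767}{679849} \approx 9.2238$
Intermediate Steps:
$I = 676$ ($I = \left(-52\right) \left(-13\right) = 676$)
$- \frac{44656}{-4891} + \frac{I}{7228} = - \frac{44656}{-4891} + \frac{676}{7228} = \left(-44656\right) \left(- \frac{1}{4891}\right) + 676 \cdot \frac{1}{7228} = \frac{44656}{4891} + \frac{13}{139} = \frac{6270767}{679849}$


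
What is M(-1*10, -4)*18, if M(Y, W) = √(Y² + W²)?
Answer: 36*√29 ≈ 193.87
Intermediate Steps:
M(Y, W) = √(W² + Y²)
M(-1*10, -4)*18 = √((-4)² + (-1*10)²)*18 = √(16 + (-10)²)*18 = √(16 + 100)*18 = √116*18 = (2*√29)*18 = 36*√29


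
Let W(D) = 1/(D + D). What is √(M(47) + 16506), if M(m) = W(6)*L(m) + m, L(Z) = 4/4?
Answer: √595911/6 ≈ 128.66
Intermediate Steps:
L(Z) = 1 (L(Z) = 4*(¼) = 1)
W(D) = 1/(2*D)
M(m) = 1/12 + m (M(m) = ((½)/6)*1 + m = ((½)*(⅙))*1 + m = (1/12)*1 + m = 1/12 + m)
√(M(47) + 16506) = √((1/12 + 47) + 16506) = √(565/12 + 16506) = √(198637/12) = √595911/6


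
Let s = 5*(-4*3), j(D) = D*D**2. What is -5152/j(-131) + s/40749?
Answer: 25017796/30535820053 ≈ 0.00081929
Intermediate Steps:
j(D) = D**3
s = -60 (s = 5*(-12) = -60)
-5152/j(-131) + s/40749 = -5152/((-131)**3) - 60/40749 = -5152/(-2248091) - 60*1/40749 = -5152*(-1/2248091) - 20/13583 = 5152/2248091 - 20/13583 = 25017796/30535820053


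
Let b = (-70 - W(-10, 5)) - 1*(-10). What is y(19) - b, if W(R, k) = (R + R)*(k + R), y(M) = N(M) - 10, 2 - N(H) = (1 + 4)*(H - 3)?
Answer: 72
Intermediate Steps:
N(H) = 17 - 5*H (N(H) = 2 - (1 + 4)*(H - 3) = 2 - 5*(-3 + H) = 2 - (-15 + 5*H) = 2 + (15 - 5*H) = 17 - 5*H)
y(M) = 7 - 5*M (y(M) = (17 - 5*M) - 10 = 7 - 5*M)
W(R, k) = 2*R*(R + k) (W(R, k) = (2*R)*(R + k) = 2*R*(R + k))
b = -160 (b = (-70 - 2*(-10)*(-10 + 5)) - 1*(-10) = (-70 - 2*(-10)*(-5)) + 10 = (-70 - 1*100) + 10 = (-70 - 100) + 10 = -170 + 10 = -160)
y(19) - b = (7 - 5*19) - 1*(-160) = (7 - 95) + 160 = -88 + 160 = 72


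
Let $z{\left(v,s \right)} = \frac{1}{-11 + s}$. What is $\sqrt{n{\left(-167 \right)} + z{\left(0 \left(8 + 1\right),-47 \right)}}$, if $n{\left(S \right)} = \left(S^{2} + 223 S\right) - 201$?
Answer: $\frac{5 i \sqrt{1285454}}{58} \approx 97.74 i$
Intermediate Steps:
$n{\left(S \right)} = -201 + S^{2} + 223 S$
$\sqrt{n{\left(-167 \right)} + z{\left(0 \left(8 + 1\right),-47 \right)}} = \sqrt{\left(-201 + \left(-167\right)^{2} + 223 \left(-167\right)\right) + \frac{1}{-11 - 47}} = \sqrt{\left(-201 + 27889 - 37241\right) + \frac{1}{-58}} = \sqrt{-9553 - \frac{1}{58}} = \sqrt{- \frac{554075}{58}} = \frac{5 i \sqrt{1285454}}{58}$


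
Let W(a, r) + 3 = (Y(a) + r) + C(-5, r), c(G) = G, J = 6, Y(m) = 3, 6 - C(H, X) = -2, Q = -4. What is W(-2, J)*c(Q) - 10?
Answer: -66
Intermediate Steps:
C(H, X) = 8 (C(H, X) = 6 - 1*(-2) = 6 + 2 = 8)
W(a, r) = 8 + r (W(a, r) = -3 + ((3 + r) + 8) = -3 + (11 + r) = 8 + r)
W(-2, J)*c(Q) - 10 = (8 + 6)*(-4) - 10 = 14*(-4) - 10 = -56 - 10 = -66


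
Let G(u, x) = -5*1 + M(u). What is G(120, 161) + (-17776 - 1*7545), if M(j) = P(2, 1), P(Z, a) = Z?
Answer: -25324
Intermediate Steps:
M(j) = 2
G(u, x) = -3 (G(u, x) = -5*1 + 2 = -5 + 2 = -3)
G(120, 161) + (-17776 - 1*7545) = -3 + (-17776 - 1*7545) = -3 + (-17776 - 7545) = -3 - 25321 = -25324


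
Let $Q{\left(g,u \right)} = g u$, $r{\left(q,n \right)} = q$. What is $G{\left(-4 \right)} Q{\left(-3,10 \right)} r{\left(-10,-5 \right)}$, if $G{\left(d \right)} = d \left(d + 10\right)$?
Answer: $-7200$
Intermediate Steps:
$G{\left(d \right)} = d \left(10 + d\right)$
$G{\left(-4 \right)} Q{\left(-3,10 \right)} r{\left(-10,-5 \right)} = - 4 \left(10 - 4\right) \left(\left(-3\right) 10\right) \left(-10\right) = \left(-4\right) 6 \left(-30\right) \left(-10\right) = \left(-24\right) \left(-30\right) \left(-10\right) = 720 \left(-10\right) = -7200$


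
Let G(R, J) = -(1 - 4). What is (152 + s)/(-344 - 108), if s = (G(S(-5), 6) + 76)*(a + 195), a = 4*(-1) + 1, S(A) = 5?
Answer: -3830/113 ≈ -33.894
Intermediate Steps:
G(R, J) = 3 (G(R, J) = -1*(-3) = 3)
a = -3 (a = -4 + 1 = -3)
s = 15168 (s = (3 + 76)*(-3 + 195) = 79*192 = 15168)
(152 + s)/(-344 - 108) = (152 + 15168)/(-344 - 108) = 15320/(-452) = 15320*(-1/452) = -3830/113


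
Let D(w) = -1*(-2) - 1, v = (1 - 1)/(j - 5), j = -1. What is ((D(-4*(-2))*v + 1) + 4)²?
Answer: 25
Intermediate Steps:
v = 0 (v = (1 - 1)/(-1 - 5) = 0/(-6) = 0*(-⅙) = 0)
D(w) = 1 (D(w) = 2 - 1 = 1)
((D(-4*(-2))*v + 1) + 4)² = ((1*0 + 1) + 4)² = ((0 + 1) + 4)² = (1 + 4)² = 5² = 25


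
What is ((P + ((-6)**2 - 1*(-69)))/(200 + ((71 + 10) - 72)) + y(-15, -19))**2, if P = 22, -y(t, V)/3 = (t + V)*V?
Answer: 163956157225/43681 ≈ 3.7535e+6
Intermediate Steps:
y(t, V) = -3*V*(V + t) (y(t, V) = -3*(t + V)*V = -3*(V + t)*V = -3*V*(V + t))
((P + ((-6)**2 - 1*(-69)))/(200 + ((71 + 10) - 72)) + y(-15, -19))**2 = ((22 + ((-6)**2 - 1*(-69)))/(200 + ((71 + 10) - 72)) - 3*(-19)*(-19 - 15))**2 = ((22 + (36 + 69))/(200 + (81 - 72)) - 3*(-19)*(-34))**2 = ((22 + 105)/(200 + 9) - 1938)**2 = (127/209 - 1938)**2 = (-404915/209)**2 = 163956157225/43681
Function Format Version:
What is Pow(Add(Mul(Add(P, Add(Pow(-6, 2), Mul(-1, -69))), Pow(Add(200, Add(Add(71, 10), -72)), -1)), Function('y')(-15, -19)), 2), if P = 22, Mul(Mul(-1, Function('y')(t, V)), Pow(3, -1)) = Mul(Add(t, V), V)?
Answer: Rational(163956157225, 43681) ≈ 3.7535e+6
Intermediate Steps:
Function('y')(t, V) = Mul(-3, V, Add(V, t)) (Function('y')(t, V) = Mul(-3, Mul(Add(t, V), V)) = Mul(-3, Mul(Add(V, t), V)) = Mul(-3, Mul(V, Add(V, t))) = Mul(-3, V, Add(V, t)))
Pow(Add(Mul(Add(P, Add(Pow(-6, 2), Mul(-1, -69))), Pow(Add(200, Add(Add(71, 10), -72)), -1)), Function('y')(-15, -19)), 2) = Pow(Add(Mul(Add(22, Add(Pow(-6, 2), Mul(-1, -69))), Pow(Add(200, Add(Add(71, 10), -72)), -1)), Mul(-3, -19, Add(-19, -15))), 2) = Pow(Add(Mul(Add(22, Add(36, 69)), Pow(Add(200, Add(81, -72)), -1)), Mul(-3, -19, -34)), 2) = Pow(Add(Mul(Add(22, 105), Pow(Add(200, 9), -1)), -1938), 2) = Pow(Add(Mul(127, Pow(209, -1)), -1938), 2) = Pow(Add(Mul(127, Rational(1, 209)), -1938), 2) = Pow(Add(Rational(127, 209), -1938), 2) = Pow(Rational(-404915, 209), 2) = Rational(163956157225, 43681)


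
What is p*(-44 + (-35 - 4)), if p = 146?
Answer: -12118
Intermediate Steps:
p*(-44 + (-35 - 4)) = 146*(-44 + (-35 - 4)) = 146*(-44 - 39) = 146*(-83) = -12118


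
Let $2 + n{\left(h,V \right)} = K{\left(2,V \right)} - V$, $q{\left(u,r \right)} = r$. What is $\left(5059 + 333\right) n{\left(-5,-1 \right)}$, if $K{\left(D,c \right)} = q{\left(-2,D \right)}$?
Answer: $5392$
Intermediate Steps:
$K{\left(D,c \right)} = D$
$n{\left(h,V \right)} = - V$ ($n{\left(h,V \right)} = -2 - \left(-2 + V\right) = - V$)
$\left(5059 + 333\right) n{\left(-5,-1 \right)} = \left(5059 + 333\right) \left(\left(-1\right) \left(-1\right)\right) = 5392 \cdot 1 = 5392$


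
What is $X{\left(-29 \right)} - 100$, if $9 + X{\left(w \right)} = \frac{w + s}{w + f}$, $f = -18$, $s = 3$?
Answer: $- \frac{5097}{47} \approx -108.45$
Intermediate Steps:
$X{\left(w \right)} = -9 + \frac{3 + w}{-18 + w}$ ($X{\left(w \right)} = -9 + \frac{w + 3}{w - 18} = -9 + \frac{3 + w}{-18 + w}$)
$X{\left(-29 \right)} - 100 = \frac{165 - -232}{-18 - 29} - 100 = \frac{165 + 232}{-47} - 100 = \left(- \frac{1}{47}\right) 397 - 100 = - \frac{397}{47} - 100 = - \frac{5097}{47}$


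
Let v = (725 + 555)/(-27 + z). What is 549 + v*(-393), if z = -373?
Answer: 9033/5 ≈ 1806.6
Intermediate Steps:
v = -16/5 (v = (725 + 555)/(-27 - 373) = 1280/(-400) = 1280*(-1/400) = -16/5 ≈ -3.2000)
549 + v*(-393) = 549 - 16/5*(-393) = 549 + 6288/5 = 9033/5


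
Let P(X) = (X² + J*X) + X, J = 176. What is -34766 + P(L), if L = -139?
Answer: -40048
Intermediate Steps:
P(X) = X² + 177*X (P(X) = (X² + 176*X) + X = X² + 177*X)
-34766 + P(L) = -34766 - 139*(177 - 139) = -34766 - 139*38 = -34766 - 5282 = -40048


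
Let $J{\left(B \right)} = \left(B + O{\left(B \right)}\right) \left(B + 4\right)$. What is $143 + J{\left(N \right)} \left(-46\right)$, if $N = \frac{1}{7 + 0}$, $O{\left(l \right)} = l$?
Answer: $\frac{4339}{49} \approx 88.551$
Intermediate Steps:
$N = \frac{1}{7} \approx 0.14286$
$J{\left(B \right)} = 2 B \left(4 + B\right)$ ($J{\left(B \right)} = \left(B + B\right) \left(B + 4\right) = 2 B \left(4 + B\right)$)
$143 + J{\left(N \right)} \left(-46\right) = 143 + 2 \cdot \frac{1}{7} \left(4 + \frac{1}{7}\right) \left(-46\right) = 143 + 2 \cdot \frac{1}{7} \cdot \frac{29}{7} \left(-46\right) = 143 + \frac{58}{49} \left(-46\right) = 143 - \frac{2668}{49} = \frac{4339}{49}$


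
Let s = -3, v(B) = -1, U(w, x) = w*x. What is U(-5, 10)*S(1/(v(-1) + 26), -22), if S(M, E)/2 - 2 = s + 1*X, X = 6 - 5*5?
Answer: 2000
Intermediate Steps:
X = -19 (X = 6 - 25 = -19)
S(M, E) = -40 (S(M, E) = 4 + 2*(-3 + 1*(-19)) = 4 + 2*(-3 - 19) = 4 + 2*(-22) = 4 - 44 = -40)
U(-5, 10)*S(1/(v(-1) + 26), -22) = -5*10*(-40) = -50*(-40) = 2000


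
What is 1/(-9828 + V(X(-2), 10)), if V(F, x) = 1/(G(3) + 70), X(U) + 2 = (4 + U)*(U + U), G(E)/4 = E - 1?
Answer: -78/766583 ≈ -0.00010175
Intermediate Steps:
G(E) = -4 + 4*E (G(E) = 4*(E - 1) = 4*(-1 + E) = -4 + 4*E)
X(U) = -2 + 2*U*(4 + U) (X(U) = -2 + (4 + U)*(U + U) = -2 + (4 + U)*(2*U) = -2 + 2*U*(4 + U))
V(F, x) = 1/78 (V(F, x) = 1/((-4 + 4*3) + 70) = 1/((-4 + 12) + 70) = 1/(8 + 70) = 1/78)
1/(-9828 + V(X(-2), 10)) = 1/(-9828 + 1/78) = 1/(-766583/78) = -78/766583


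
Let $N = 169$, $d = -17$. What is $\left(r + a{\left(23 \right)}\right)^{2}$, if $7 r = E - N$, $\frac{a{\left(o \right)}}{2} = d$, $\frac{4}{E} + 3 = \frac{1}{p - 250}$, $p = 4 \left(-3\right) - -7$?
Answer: $\frac{24458144881}{7187761} \approx 3402.8$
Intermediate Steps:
$p = -5$ ($p = -12 + 7 = -5$)
$E = - \frac{510}{383}$ ($E = \frac{4}{-3 + \frac{1}{-5 - 250}} = \frac{4}{-3 + \frac{1}{-255}} = \frac{4}{-3 - \frac{1}{255}} = \frac{4}{- \frac{766}{255}} = 4 \left(- \frac{255}{766}\right) = - \frac{510}{383} \approx -1.3316$)
$a{\left(o \right)} = -34$ ($a{\left(o \right)} = 2 \left(-17\right) = -34$)
$r = - \frac{65237}{2681}$ ($r = \frac{- \frac{510}{383} - 169}{7} = \frac{1}{7} \left(- \frac{65237}{383}\right) = - \frac{65237}{2681} \approx -24.333$)
$\left(r + a{\left(23 \right)}\right)^{2} = \left(- \frac{65237}{2681} - 34\right)^{2} = \left(- \frac{156391}{2681}\right)^{2} = \frac{24458144881}{7187761}$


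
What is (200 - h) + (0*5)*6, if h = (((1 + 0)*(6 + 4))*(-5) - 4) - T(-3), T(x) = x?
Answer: 251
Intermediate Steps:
h = -51 (h = (((1 + 0)*(6 + 4))*(-5) - 4) - 1*(-3) = ((1*10)*(-5) - 4) + 3 = (10*(-5) - 4) + 3 = (-50 - 4) + 3 = -54 + 3 = -51)
(200 - h) + (0*5)*6 = (200 - 1*(-51)) + (0*5)*6 = (200 + 51) + 0*6 = 251 + 0 = 251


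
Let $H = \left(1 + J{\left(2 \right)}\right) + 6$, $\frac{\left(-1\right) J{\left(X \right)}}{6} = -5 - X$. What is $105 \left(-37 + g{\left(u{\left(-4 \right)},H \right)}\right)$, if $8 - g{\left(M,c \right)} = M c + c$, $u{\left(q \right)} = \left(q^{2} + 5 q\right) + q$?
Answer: $32970$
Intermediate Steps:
$u{\left(q \right)} = q^{2} + 6 q$
$J{\left(X \right)} = 30 + 6 X$ ($J{\left(X \right)} = - 6 \left(-5 - X\right) = 30 + 6 X$)
$H = 49$ ($H = \left(1 + \left(30 + 6 \cdot 2\right)\right) + 6 = \left(1 + \left(30 + 12\right)\right) + 6 = \left(1 + 42\right) + 6 = 43 + 6 = 49$)
$g{\left(M,c \right)} = 8 - c - M c$ ($g{\left(M,c \right)} = 8 - \left(M c + c\right) = 8 - \left(c + M c\right) = 8 - c - M c$)
$105 \left(-37 + g{\left(u{\left(-4 \right)},H \right)}\right) = 105 \left(-37 - \left(41 + - 4 \left(6 - 4\right) 49\right)\right) = 105 \left(-37 - \left(41 + \left(-4\right) 2 \cdot 49\right)\right) = 105 \left(-37 - \left(41 - 392\right)\right) = 105 \left(-37 + \left(8 - 49 + 392\right)\right) = 105 \left(-37 + 351\right) = 105 \cdot 314 = 32970$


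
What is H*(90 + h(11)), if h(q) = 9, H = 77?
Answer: 7623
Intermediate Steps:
H*(90 + h(11)) = 77*(90 + 9) = 77*99 = 7623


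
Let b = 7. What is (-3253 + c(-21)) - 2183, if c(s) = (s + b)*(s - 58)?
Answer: -4330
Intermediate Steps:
c(s) = (-58 + s)*(7 + s) (c(s) = (s + 7)*(s - 58) = (7 + s)*(-58 + s) = (-58 + s)*(7 + s))
(-3253 + c(-21)) - 2183 = (-3253 + (-406 + (-21)² - 51*(-21))) - 2183 = (-3253 + (-406 + 441 + 1071)) - 2183 = (-3253 + 1106) - 2183 = -2147 - 2183 = -4330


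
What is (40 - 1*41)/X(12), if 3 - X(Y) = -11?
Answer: -1/14 ≈ -0.071429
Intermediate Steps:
X(Y) = 14 (X(Y) = 3 - 1*(-11) = 3 + 11 = 14)
(40 - 1*41)/X(12) = (40 - 1*41)/14 = (40 - 41)*(1/14) = -1*1/14 = -1/14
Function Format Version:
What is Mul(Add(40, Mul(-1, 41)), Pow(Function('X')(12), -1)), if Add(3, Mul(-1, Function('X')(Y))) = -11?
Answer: Rational(-1, 14) ≈ -0.071429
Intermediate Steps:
Function('X')(Y) = 14 (Function('X')(Y) = Add(3, Mul(-1, -11)) = Add(3, 11) = 14)
Mul(Add(40, Mul(-1, 41)), Pow(Function('X')(12), -1)) = Mul(Add(40, Mul(-1, 41)), Pow(14, -1)) = Mul(Add(40, -41), Rational(1, 14)) = Mul(-1, Rational(1, 14)) = Rational(-1, 14)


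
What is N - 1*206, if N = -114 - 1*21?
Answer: -341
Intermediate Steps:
N = -135 (N = -114 - 21 = -135)
N - 1*206 = -135 - 1*206 = -135 - 206 = -341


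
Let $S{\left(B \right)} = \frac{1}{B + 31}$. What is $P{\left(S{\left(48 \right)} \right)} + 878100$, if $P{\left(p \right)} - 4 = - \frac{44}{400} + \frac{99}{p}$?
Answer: $\frac{88592489}{100} \approx 8.8593 \cdot 10^{5}$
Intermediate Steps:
$S{\left(B \right)} = \frac{1}{31 + B}$
$P{\left(p \right)} = \frac{389}{100} + \frac{99}{p}$ ($P{\left(p \right)} = 4 + \left(- \frac{44}{400} + \frac{99}{p}\right) = 4 + \left(\left(-44\right) \frac{1}{400} + \frac{99}{p}\right) = 4 - \left(\frac{11}{100} - \frac{99}{p}\right) = \frac{389}{100} + \frac{99}{p}$)
$P{\left(S{\left(48 \right)} \right)} + 878100 = \left(\frac{389}{100} + \frac{99}{\frac{1}{31 + 48}}\right) + 878100 = \left(\frac{389}{100} + \frac{99}{\frac{1}{79}}\right) + 878100 = \left(\frac{389}{100} + 99 \frac{1}{\frac{1}{79}}\right) + 878100 = \left(\frac{389}{100} + 99 \cdot 79\right) + 878100 = \left(\frac{389}{100} + 7821\right) + 878100 = \frac{782489}{100} + 878100 = \frac{88592489}{100}$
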